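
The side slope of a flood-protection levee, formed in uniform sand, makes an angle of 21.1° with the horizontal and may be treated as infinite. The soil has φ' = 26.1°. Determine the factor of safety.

For a dry cohesionless infinite slope the factor of safety is FS = tanφ' / tanβ.
FS = tan26.1° / tan21.1° = 0.4899 / 0.3859 = 1.270

FS = 1.27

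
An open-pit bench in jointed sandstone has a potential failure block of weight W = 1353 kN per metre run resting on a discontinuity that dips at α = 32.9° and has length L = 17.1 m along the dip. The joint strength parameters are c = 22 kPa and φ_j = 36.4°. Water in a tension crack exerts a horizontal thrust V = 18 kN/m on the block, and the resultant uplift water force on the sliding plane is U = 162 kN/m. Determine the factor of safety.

FS = 1.45

Resolving the block weight along and normal to the plane and applying the Mohr–Coulomb strength on the joint:
N' = W cosα − U − V sinα = 1353·cos32.9° − 162 − 18·sin32.9° = 964.2 kN/m
Driving force T = W sinα + V cosα = 1353·sin32.9° + 18·cos32.9° = 750.0 kN/m
Resisting force R = c·L + N'·tanφ_j = 22·17.1 + 964.2·tan36.4° = 376.2 + 710.9 = 1087.1 kN/m
FS = R / T = 1087.1 / 750.0 = 1.449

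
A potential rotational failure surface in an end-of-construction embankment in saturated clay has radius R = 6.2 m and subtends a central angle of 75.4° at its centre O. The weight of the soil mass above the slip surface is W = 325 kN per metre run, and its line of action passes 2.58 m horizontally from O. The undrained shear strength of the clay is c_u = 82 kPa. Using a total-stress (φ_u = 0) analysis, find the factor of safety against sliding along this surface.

Taking moments about the centre O, the resisting moment is provided by the undrained shear strength acting along the arc:
Arc length L_a = R·θ = 6.2·(75.4°·π/180) = 6.2·1.3160 = 8.16 m
M_R = c_u·L_a·R = 82·8.16·6.2 = 4148.1 kN·m/m
M_D = W·d = 325·2.58 = 838.5 kN·m/m
FS = M_R / M_D = 4148.1 / 838.5 = 4.947

FS = 4.95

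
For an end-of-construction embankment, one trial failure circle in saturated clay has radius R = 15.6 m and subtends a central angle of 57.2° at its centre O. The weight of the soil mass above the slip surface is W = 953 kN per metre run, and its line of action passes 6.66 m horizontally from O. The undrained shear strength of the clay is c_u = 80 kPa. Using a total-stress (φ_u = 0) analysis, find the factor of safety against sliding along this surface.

FS = 3.06

Taking moments about the centre O, the resisting moment is provided by the undrained shear strength acting along the arc:
Arc length L_a = R·θ = 15.6·(57.2°·π/180) = 15.6·0.9983 = 15.57 m
M_R = c_u·L_a·R = 80·15.57·15.6 = 19436.3 kN·m/m
M_D = W·d = 953·6.66 = 6347.0 kN·m/m
FS = M_R / M_D = 19436.3 / 6347.0 = 3.062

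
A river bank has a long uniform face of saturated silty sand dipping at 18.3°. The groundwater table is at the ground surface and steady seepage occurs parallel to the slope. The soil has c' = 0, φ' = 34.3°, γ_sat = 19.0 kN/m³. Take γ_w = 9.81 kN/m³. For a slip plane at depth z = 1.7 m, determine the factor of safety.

FS = 1.00

With seepage parallel to the slope and the water table at the surface, the effective normal stress on the slip plane uses the buoyant unit weight γ' = γ_sat − γ_w while the driving shear stress uses γ_sat:
FS = [c' + γ' z cos²β tanφ'] / [γ_sat z sinβ cosβ]
(For c' = 0 this reduces to FS = (γ'/γ_sat)·tanφ'/tanβ.)
γ' = 19.0 − 9.81 = 9.19 kN/m³
Numerator = 0.0 + 9.19·1.7·cos²18.3°·tan34.3° = 0.0 + 9.19·1.7·0.9014·0.6822 = 9.607 kPa
Denominator = 19.0·1.7·sin18.3°·cos18.3° = 19.0·1.7·0.3140·0.9494 = 9.629 kPa
FS = 9.607 / 9.629 = 0.998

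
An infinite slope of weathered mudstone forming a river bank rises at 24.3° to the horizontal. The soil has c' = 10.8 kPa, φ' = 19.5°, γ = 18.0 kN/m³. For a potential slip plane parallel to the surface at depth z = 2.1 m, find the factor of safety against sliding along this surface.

For an infinite slope with a slip plane parallel to the surface (no pore pressure): FS = [c' + γz cos²β tanφ'] / [γz sinβ cosβ].
γz = 18.0·2.1 = 37.80 kN/m²
Numerator = 10.8 + 37.80·cos²24.3°·tan19.5° = 10.8 + 37.80·0.8307·0.3541 = 21.919 kPa
Denominator = 37.80·sin24.3°·cos24.3° = 37.80·0.4115·0.9114 = 14.177 kPa
FS = 21.919 / 14.177 = 1.546

FS = 1.55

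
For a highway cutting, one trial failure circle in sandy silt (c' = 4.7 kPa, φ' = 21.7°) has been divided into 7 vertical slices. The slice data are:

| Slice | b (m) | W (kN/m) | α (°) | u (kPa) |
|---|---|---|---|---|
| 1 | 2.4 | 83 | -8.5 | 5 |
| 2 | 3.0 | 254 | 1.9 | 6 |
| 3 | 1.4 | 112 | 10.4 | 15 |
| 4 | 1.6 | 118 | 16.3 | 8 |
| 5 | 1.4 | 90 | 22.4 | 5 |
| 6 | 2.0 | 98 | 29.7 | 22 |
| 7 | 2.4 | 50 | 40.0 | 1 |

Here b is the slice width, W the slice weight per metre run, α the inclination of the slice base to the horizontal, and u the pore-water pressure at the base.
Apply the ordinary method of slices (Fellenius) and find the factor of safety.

FS = 1.99

Ordinary method of slices: FS = Σ[c'·Δl_i + (W_i cosα_i − u_i·Δl_i)·tanφ'] / Σ W_i sinα_i, with Δl_i = b_i / cosα_i.
Slice 1: Δl = 2.4/cos(-8.5°) = 2.427 m; N'_1 = 83·cos(-8.5°) − 5·2.427 = 70.0; c'Δl = 11.41; W sinα = -12.3
Slice 2: Δl = 3.0/cos1.9° = 3.002 m; N'_2 = 254·cos1.9° − 6·3.002 = 235.9; c'Δl = 14.11; W sinα = 8.4
Slice 3: Δl = 1.4/cos10.4° = 1.423 m; N'_3 = 112·cos10.4° − 15·1.423 = 88.8; c'Δl = 6.69; W sinα = 20.2
Slice 4: Δl = 1.6/cos16.3° = 1.667 m; N'_4 = 118·cos16.3° − 8·1.667 = 99.9; c'Δl = 7.83; W sinα = 33.1
Slice 5: Δl = 1.4/cos22.4° = 1.514 m; N'_5 = 90·cos22.4° − 5·1.514 = 75.6; c'Δl = 7.12; W sinα = 34.3
Slice 6: Δl = 2.0/cos29.7° = 2.302 m; N'_6 = 98·cos29.7° − 22·2.302 = 34.5; c'Δl = 10.82; W sinα = 48.6
Slice 7: Δl = 2.4/cos40.0° = 3.133 m; N'_7 = 50·cos40.0° − 1·3.133 = 35.2; c'Δl = 14.72; W sinα = 32.1
Σc'Δl = 72.7 kN/m; ΣN' = 639.8 kN/m; ΣW sinα = 164.5 kN/m
Resisting = 72.7 + 639.8·tan21.7° = 72.7 + 254.6 = 327.3 kN/m
FS = 327.3 / 164.5 = 1.990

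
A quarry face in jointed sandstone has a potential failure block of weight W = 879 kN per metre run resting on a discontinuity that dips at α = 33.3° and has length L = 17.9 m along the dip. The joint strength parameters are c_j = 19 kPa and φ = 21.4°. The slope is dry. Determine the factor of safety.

Resolving the block weight along and normal to the plane and applying the Mohr–Coulomb strength on the joint:
N' = W cosα = 879·cos33.3° = 734.7 kN/m
Driving force T = W sinα = 879·sin33.3° = 482.6 kN/m
Resisting force R = c_j·L + N'·tanφ = 19·17.9 + 734.7·tan21.4° = 340.1 + 287.9 = 628.0 kN/m
FS = R / T = 628.0 / 482.6 = 1.301

FS = 1.30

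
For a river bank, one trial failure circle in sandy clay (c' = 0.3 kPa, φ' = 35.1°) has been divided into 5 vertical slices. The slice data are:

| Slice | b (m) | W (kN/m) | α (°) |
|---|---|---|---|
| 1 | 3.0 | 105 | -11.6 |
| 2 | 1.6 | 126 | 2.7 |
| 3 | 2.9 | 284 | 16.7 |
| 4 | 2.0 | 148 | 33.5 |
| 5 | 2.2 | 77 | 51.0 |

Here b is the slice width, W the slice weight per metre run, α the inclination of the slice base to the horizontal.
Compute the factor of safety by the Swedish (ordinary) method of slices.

FS = 2.29

Ordinary method of slices: FS = Σ[c'·Δl_i + (W_i cosα_i)·tanφ'] / Σ W_i sinα_i, with Δl_i = b_i / cosα_i.
Slice 1: Δl = 3.0/cos(-11.6°) = 3.063 m; N'_1 = 105·cos(-11.6°) = 102.9; c'Δl = 0.92; W sinα = -21.1
Slice 2: Δl = 1.6/cos2.7° = 1.602 m; N'_2 = 126·cos2.7° = 125.9; c'Δl = 0.48; W sinα = 5.9
Slice 3: Δl = 2.9/cos16.7° = 3.028 m; N'_3 = 284·cos16.7° = 272.0; c'Δl = 0.91; W sinα = 81.6
Slice 4: Δl = 2.0/cos33.5° = 2.398 m; N'_4 = 148·cos33.5° = 123.4; c'Δl = 0.72; W sinα = 81.7
Slice 5: Δl = 2.2/cos51.0° = 3.496 m; N'_5 = 77·cos51.0° = 48.5; c'Δl = 1.05; W sinα = 59.8
Σc'Δl = 4.1 kN/m; ΣN' = 672.6 kN/m; ΣW sinα = 208.0 kN/m
Resisting = 4.1 + 672.6·tan35.1° = 4.1 + 472.7 = 476.8 kN/m
FS = 476.8 / 208.0 = 2.293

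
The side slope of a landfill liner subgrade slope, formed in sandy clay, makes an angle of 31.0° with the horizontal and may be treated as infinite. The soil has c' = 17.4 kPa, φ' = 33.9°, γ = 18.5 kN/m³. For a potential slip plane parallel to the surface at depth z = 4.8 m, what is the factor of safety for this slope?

For an infinite slope with a slip plane parallel to the surface (no pore pressure): FS = [c' + γz cos²β tanφ'] / [γz sinβ cosβ].
γz = 18.5·4.8 = 88.80 kN/m²
Numerator = 17.4 + 88.80·cos²31.0°·tan33.9° = 17.4 + 88.80·0.7347·0.6720 = 61.243 kPa
Denominator = 88.80·sin31.0°·cos31.0° = 88.80·0.5150·0.8572 = 39.203 kPa
FS = 61.243 / 39.203 = 1.562

FS = 1.56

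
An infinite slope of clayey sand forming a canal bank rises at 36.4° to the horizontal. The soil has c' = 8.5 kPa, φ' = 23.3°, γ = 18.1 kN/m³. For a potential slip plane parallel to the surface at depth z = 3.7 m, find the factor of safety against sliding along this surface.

For an infinite slope with a slip plane parallel to the surface (no pore pressure): FS = [c' + γz cos²β tanφ'] / [γz sinβ cosβ].
γz = 18.1·3.7 = 66.97 kN/m²
Numerator = 8.5 + 66.97·cos²36.4°·tan23.3° = 8.5 + 66.97·0.6479·0.4307 = 27.185 kPa
Denominator = 66.97·sin36.4°·cos36.4° = 66.97·0.5934·0.8049 = 31.987 kPa
FS = 27.185 / 31.987 = 0.850

FS = 0.85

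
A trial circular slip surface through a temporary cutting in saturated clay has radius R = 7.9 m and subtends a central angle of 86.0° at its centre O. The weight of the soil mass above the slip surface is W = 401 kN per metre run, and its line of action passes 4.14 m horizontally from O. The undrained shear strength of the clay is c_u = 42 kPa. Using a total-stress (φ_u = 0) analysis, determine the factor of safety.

Taking moments about the centre O, the resisting moment is provided by the undrained shear strength acting along the arc:
Arc length L_a = R·θ = 7.9·(86.0°·π/180) = 7.9·1.5010 = 11.86 m
M_R = c_u·L_a·R = 42·11.86·7.9 = 3934.4 kN·m/m
M_D = W·d = 401·4.14 = 1660.1 kN·m/m
FS = M_R / M_D = 3934.4 / 1660.1 = 2.370

FS = 2.37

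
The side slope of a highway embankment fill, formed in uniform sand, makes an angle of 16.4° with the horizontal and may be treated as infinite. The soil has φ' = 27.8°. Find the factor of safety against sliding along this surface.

For a dry cohesionless infinite slope the factor of safety is FS = tanφ' / tanβ.
FS = tan27.8° / tan16.4° = 0.5272 / 0.2943 = 1.791

FS = 1.79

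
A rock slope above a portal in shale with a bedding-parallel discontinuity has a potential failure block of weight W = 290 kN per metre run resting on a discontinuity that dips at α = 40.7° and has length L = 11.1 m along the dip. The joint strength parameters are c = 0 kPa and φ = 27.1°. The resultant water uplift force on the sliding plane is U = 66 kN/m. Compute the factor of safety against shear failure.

Resolving the block weight along and normal to the plane and applying the Mohr–Coulomb strength on the joint:
N' = W cosα − U = 290·cos40.7° − 66 = 153.9 kN/m
Driving force T = W sinα = 290·sin40.7° = 189.1 kN/m
Resisting force R = c·L + N'·tanφ = 0·11.1 + 153.9·tan27.1° = 0.0 + 78.7 = 78.7 kN/m
FS = R / T = 78.7 / 189.1 = 0.416

FS = 0.42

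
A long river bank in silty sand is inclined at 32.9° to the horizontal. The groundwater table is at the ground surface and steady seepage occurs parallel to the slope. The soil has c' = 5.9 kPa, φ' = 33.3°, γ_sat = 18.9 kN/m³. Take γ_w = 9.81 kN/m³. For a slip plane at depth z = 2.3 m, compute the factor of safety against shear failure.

FS = 0.79

With seepage parallel to the slope and the water table at the surface, the effective normal stress on the slip plane uses the buoyant unit weight γ' = γ_sat − γ_w while the driving shear stress uses γ_sat:
FS = [c' + γ' z cos²β tanφ'] / [γ_sat z sinβ cosβ]
γ' = 18.9 − 9.81 = 9.09 kN/m³
Numerator = 5.9 + 9.09·2.3·cos²32.9°·tan33.3° = 5.9 + 9.09·2.3·0.7050·0.6569 = 15.581 kPa
Denominator = 18.9·2.3·sin32.9°·cos32.9° = 18.9·2.3·0.5432·0.8396 = 19.825 kPa
FS = 15.581 / 19.825 = 0.786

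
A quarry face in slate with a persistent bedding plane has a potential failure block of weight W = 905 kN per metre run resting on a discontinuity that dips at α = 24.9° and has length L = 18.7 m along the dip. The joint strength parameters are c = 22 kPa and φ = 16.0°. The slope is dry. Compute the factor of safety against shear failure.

FS = 1.70

Resolving the block weight along and normal to the plane and applying the Mohr–Coulomb strength on the joint:
N' = W cosα = 905·cos24.9° = 820.9 kN/m
Driving force T = W sinα = 905·sin24.9° = 381.0 kN/m
Resisting force R = c·L + N'·tanφ = 22·18.7 + 820.9·tan16.0° = 411.4 + 235.4 = 646.8 kN/m
FS = R / T = 646.8 / 381.0 = 1.697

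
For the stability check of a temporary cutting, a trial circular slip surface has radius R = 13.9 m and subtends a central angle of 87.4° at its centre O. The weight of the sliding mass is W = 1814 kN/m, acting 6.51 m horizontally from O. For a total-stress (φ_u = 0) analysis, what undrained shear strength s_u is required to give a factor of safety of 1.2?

s_u = 48.1 kPa

FS = s_u·L_a·R / (W·d), so s_u = FS·W·d / (L_a·R).
Arc length L_a = R·θ = 13.9·(87.4°·π/180) = 13.9·1.5254 = 21.20 m
s_u = 1.2·1814·6.51 / (21.20·13.9) = 14171.0 / 294.73 = 48.08 kPa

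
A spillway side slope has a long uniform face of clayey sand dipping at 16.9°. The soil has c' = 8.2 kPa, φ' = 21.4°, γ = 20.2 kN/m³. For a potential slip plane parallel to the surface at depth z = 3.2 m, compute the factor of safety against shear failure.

FS = 1.75

For an infinite slope with a slip plane parallel to the surface (no pore pressure): FS = [c' + γz cos²β tanφ'] / [γz sinβ cosβ].
γz = 20.2·3.2 = 64.64 kN/m²
Numerator = 8.2 + 64.64·cos²16.9°·tan21.4° = 8.2 + 64.64·0.9155·0.3919 = 31.391 kPa
Denominator = 64.64·sin16.9°·cos16.9° = 64.64·0.2907·0.9568 = 17.979 kPa
FS = 31.391 / 17.979 = 1.746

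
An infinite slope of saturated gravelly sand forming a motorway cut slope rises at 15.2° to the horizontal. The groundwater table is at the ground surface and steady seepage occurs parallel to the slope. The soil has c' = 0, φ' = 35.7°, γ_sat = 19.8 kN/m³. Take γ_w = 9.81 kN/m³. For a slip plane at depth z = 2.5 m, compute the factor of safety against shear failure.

FS = 1.33

With seepage parallel to the slope and the water table at the surface, the effective normal stress on the slip plane uses the buoyant unit weight γ' = γ_sat − γ_w while the driving shear stress uses γ_sat:
FS = [c' + γ' z cos²β tanφ'] / [γ_sat z sinβ cosβ]
(For c' = 0 this reduces to FS = (γ'/γ_sat)·tanφ'/tanβ.)
γ' = 19.8 − 9.81 = 9.99 kN/m³
Numerator = 0.0 + 9.99·2.5·cos²15.2°·tan35.7° = 0.0 + 9.99·2.5·0.9313·0.7186 = 16.713 kPa
Denominator = 19.8·2.5·sin15.2°·cos15.2° = 19.8·2.5·0.2622·0.9650 = 12.524 kPa
FS = 16.713 / 12.524 = 1.334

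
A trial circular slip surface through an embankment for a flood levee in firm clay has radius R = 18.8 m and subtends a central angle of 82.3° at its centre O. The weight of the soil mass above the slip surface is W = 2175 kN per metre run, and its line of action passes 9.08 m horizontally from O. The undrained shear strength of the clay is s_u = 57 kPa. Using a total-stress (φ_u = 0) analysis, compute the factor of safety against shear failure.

Taking moments about the centre O, the resisting moment is provided by the undrained shear strength acting along the arc:
Arc length L_a = R·θ = 18.8·(82.3°·π/180) = 18.8·1.4364 = 27.00 m
M_R = s_u·L_a·R = 57·27.00·18.8 = 28937.9 kN·m/m
M_D = W·d = 2175·9.08 = 19749.0 kN·m/m
FS = M_R / M_D = 28937.9 / 19749.0 = 1.465

FS = 1.47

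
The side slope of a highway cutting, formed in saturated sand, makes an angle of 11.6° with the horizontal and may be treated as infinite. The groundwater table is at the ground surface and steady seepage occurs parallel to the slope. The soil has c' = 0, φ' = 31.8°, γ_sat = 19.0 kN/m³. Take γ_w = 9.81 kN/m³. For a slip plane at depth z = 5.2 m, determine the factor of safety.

FS = 1.46

With seepage parallel to the slope and the water table at the surface, the effective normal stress on the slip plane uses the buoyant unit weight γ' = γ_sat − γ_w while the driving shear stress uses γ_sat:
FS = [c' + γ' z cos²β tanφ'] / [γ_sat z sinβ cosβ]
(For c' = 0 this reduces to FS = (γ'/γ_sat)·tanφ'/tanβ.)
γ' = 19.0 − 9.81 = 9.19 kN/m³
Numerator = 0.0 + 9.19·5.2·cos²11.6°·tan31.8° = 0.0 + 9.19·5.2·0.9596·0.6200 = 28.432 kPa
Denominator = 19.0·5.2·sin11.6°·cos11.6° = 19.0·5.2·0.2011·0.9796 = 19.461 kPa
FS = 28.432 / 19.461 = 1.461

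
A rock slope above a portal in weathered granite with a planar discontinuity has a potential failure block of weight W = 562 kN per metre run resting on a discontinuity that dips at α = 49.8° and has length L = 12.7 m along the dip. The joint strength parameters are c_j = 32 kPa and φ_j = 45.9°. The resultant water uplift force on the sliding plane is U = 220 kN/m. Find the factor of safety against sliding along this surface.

Resolving the block weight along and normal to the plane and applying the Mohr–Coulomb strength on the joint:
N' = W cosα − U = 562·cos49.8° − 220 = 142.7 kN/m
Driving force T = W sinα = 562·sin49.8° = 429.3 kN/m
Resisting force R = c_j·L + N'·tanφ_j = 32·12.7 + 142.7·tan45.9° = 406.4 + 147.3 = 553.7 kN/m
FS = R / T = 553.7 / 429.3 = 1.290

FS = 1.29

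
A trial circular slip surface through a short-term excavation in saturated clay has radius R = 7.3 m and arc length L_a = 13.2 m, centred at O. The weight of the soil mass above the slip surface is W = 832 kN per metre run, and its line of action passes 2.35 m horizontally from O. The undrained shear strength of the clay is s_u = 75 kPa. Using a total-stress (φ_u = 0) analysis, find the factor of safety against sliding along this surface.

FS = 3.70

Taking moments about the centre O, the resisting moment is provided by the undrained shear strength acting along the arc:
M_R = s_u·L_a·R = 75·13.20·7.3 = 7227.0 kN·m/m
M_D = W·d = 832·2.35 = 1955.2 kN·m/m
FS = M_R / M_D = 7227.0 / 1955.2 = 3.696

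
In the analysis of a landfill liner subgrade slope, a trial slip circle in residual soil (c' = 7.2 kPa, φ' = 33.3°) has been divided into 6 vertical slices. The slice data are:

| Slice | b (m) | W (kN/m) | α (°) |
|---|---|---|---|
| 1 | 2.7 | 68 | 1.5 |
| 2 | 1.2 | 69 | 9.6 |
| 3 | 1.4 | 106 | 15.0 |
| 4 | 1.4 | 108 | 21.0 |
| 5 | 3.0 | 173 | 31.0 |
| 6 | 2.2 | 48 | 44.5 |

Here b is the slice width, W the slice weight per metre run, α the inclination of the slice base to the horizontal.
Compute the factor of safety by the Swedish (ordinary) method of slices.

FS = 2.17

Ordinary method of slices: FS = Σ[c'·Δl_i + (W_i cosα_i)·tanφ'] / Σ W_i sinα_i, with Δl_i = b_i / cosα_i.
Slice 1: Δl = 2.7/cos1.5° = 2.701 m; N'_1 = 68·cos1.5° = 68.0; c'Δl = 19.45; W sinα = 1.8
Slice 2: Δl = 1.2/cos9.6° = 1.217 m; N'_2 = 69·cos9.6° = 68.0; c'Δl = 8.76; W sinα = 11.5
Slice 3: Δl = 1.4/cos15.0° = 1.449 m; N'_3 = 106·cos15.0° = 102.4; c'Δl = 10.44; W sinα = 27.4
Slice 4: Δl = 1.4/cos21.0° = 1.500 m; N'_4 = 108·cos21.0° = 100.8; c'Δl = 10.80; W sinα = 38.7
Slice 5: Δl = 3.0/cos31.0° = 3.500 m; N'_5 = 173·cos31.0° = 148.3; c'Δl = 25.20; W sinα = 89.1
Slice 6: Δl = 2.2/cos44.5° = 3.084 m; N'_6 = 48·cos44.5° = 34.2; c'Δl = 22.21; W sinα = 33.6
Σc'Δl = 96.8 kN/m; ΣN' = 521.8 kN/m; ΣW sinα = 202.2 kN/m
Resisting = 96.8 + 521.8·tan33.3° = 96.8 + 342.7 = 439.6 kN/m
FS = 439.6 / 202.2 = 2.174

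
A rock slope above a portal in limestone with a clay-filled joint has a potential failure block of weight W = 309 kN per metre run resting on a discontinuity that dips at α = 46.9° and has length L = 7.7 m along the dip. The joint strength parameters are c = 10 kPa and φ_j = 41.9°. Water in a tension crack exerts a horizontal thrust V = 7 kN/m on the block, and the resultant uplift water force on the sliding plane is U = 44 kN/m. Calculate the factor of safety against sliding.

Resolving the block weight along and normal to the plane and applying the Mohr–Coulomb strength on the joint:
N' = W cosα − U − V sinα = 309·cos46.9° − 44 − 7·sin46.9° = 162.0 kN/m
Driving force T = W sinα + V cosα = 309·sin46.9° + 7·cos46.9° = 230.4 kN/m
Resisting force R = c·L + N'·tanφ_j = 10·7.7 + 162.0·tan41.9° = 77.0 + 145.4 = 222.4 kN/m
FS = R / T = 222.4 / 230.4 = 0.965

FS = 0.97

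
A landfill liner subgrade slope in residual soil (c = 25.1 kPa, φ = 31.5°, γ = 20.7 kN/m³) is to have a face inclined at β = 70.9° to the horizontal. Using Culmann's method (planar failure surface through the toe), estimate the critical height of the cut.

Culmann's analysis gives the critical failure plane at α_cr = (β + φ)/2 = (70.9 + 31.5)/2 = 51.2°, and the critical height
H_c = (4c/γ) · sinβ cosφ / [1 − cos(β − φ)]
    = (4·25.1/20.7) · sin70.9°·cos31.5° / [1 − cos(39.4°)]
    = 4.850 · 0.9449·0.8526 / [1 − 0.7727]
    = 4.850 · 0.8057 / 0.2273
    = 17.20 m

H_c = 17.20 m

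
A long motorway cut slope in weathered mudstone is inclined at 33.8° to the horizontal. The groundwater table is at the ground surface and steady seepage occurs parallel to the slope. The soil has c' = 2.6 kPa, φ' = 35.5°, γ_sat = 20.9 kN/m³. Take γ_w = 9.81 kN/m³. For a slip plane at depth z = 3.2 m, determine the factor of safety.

With seepage parallel to the slope and the water table at the surface, the effective normal stress on the slip plane uses the buoyant unit weight γ' = γ_sat − γ_w while the driving shear stress uses γ_sat:
FS = [c' + γ' z cos²β tanφ'] / [γ_sat z sinβ cosβ]
γ' = 20.9 − 9.81 = 11.09 kN/m³
Numerator = 2.6 + 11.09·3.2·cos²33.8°·tan35.5° = 2.6 + 11.09·3.2·0.6905·0.7133 = 20.080 kPa
Denominator = 20.9·3.2·sin33.8°·cos33.8° = 20.9·3.2·0.5563·0.8310 = 30.917 kPa
FS = 20.080 / 30.917 = 0.649

FS = 0.65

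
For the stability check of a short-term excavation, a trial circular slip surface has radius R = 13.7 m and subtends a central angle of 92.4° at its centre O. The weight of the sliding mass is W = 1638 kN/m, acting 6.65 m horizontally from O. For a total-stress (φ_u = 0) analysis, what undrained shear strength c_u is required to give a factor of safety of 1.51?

c_u = 54.3 kPa

FS = c_u·L_a·R / (W·d), so c_u = FS·W·d / (L_a·R).
Arc length L_a = R·θ = 13.7·(92.4°·π/180) = 13.7·1.6127 = 22.09 m
c_u = 1.51·1638·6.65 / (22.09·13.7) = 16448.0 / 302.68 = 54.34 kPa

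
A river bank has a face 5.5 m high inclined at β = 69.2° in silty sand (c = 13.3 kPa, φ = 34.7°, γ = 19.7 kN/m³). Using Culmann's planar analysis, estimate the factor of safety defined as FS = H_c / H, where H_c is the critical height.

FS = 2.15

H_c = (4c/γ) · sinβ cosφ / [1 − cos(β − φ)]
    = (4·13.3/19.7) · sin69.2°·cos34.7° / [1 − cos34.5°]
    = 2.701 · 0.7686 / 0.1759 = 11.80 m
FS = H_c / H = 11.80 / 5.5 = 2.146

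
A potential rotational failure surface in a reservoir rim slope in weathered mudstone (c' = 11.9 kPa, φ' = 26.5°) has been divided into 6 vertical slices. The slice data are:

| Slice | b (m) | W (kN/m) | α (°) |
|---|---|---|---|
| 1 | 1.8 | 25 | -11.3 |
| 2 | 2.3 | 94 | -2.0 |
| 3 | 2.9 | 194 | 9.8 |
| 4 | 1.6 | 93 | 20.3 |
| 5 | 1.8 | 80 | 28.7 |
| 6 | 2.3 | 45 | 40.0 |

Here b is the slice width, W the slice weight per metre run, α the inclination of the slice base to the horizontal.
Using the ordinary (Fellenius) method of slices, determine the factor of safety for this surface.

Ordinary method of slices: FS = Σ[c'·Δl_i + (W_i cosα_i)·tanφ'] / Σ W_i sinα_i, with Δl_i = b_i / cosα_i.
Slice 1: Δl = 1.8/cos(-11.3°) = 1.836 m; N'_1 = 25·cos(-11.3°) = 24.5; c'Δl = 21.84; W sinα = -4.9
Slice 2: Δl = 2.3/cos(-2.0°) = 2.301 m; N'_2 = 94·cos(-2.0°) = 93.9; c'Δl = 27.39; W sinα = -3.3
Slice 3: Δl = 2.9/cos9.8° = 2.943 m; N'_3 = 194·cos9.8° = 191.2; c'Δl = 35.02; W sinα = 33.0
Slice 4: Δl = 1.6/cos20.3° = 1.706 m; N'_4 = 93·cos20.3° = 87.2; c'Δl = 20.30; W sinα = 32.3
Slice 5: Δl = 1.8/cos28.7° = 2.052 m; N'_5 = 80·cos28.7° = 70.2; c'Δl = 24.42; W sinα = 38.4
Slice 6: Δl = 2.3/cos40.0° = 3.002 m; N'_6 = 45·cos40.0° = 34.5; c'Δl = 35.73; W sinα = 28.9
Σc'Δl = 164.7 kN/m; ΣN' = 501.5 kN/m; ΣW sinα = 124.4 kN/m
Resisting = 164.7 + 501.5·tan26.5° = 164.7 + 250.0 = 414.7 kN/m
FS = 414.7 / 124.4 = 3.333

FS = 3.33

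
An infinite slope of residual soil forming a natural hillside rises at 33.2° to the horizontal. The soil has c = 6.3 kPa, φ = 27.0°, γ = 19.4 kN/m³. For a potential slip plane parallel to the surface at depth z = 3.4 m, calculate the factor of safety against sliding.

For an infinite slope with a slip plane parallel to the surface (no pore pressure): FS = [c + γz cos²β tanφ] / [γz sinβ cosβ].
γz = 19.4·3.4 = 65.96 kN/m²
Numerator = 6.3 + 65.96·cos²33.2°·tan27.0° = 6.3 + 65.96·0.7002·0.5095 = 29.832 kPa
Denominator = 65.96·sin33.2°·cos33.2° = 65.96·0.5476·0.8368 = 30.222 kPa
FS = 29.832 / 30.222 = 0.987

FS = 0.99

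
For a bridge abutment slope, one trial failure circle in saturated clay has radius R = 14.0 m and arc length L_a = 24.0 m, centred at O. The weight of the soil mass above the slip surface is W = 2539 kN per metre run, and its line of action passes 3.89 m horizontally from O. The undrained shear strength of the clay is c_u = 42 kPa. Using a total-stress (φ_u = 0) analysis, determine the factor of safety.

FS = 1.43

Taking moments about the centre O, the resisting moment is provided by the undrained shear strength acting along the arc:
M_R = c_u·L_a·R = 42·24.00·14.0 = 14112.0 kN·m/m
M_D = W·d = 2539·3.89 = 9876.7 kN·m/m
FS = M_R / M_D = 14112.0 / 9876.7 = 1.429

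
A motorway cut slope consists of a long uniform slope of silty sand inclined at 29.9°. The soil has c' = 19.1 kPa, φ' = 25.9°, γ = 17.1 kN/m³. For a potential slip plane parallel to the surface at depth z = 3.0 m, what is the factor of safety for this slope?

FS = 1.71

For an infinite slope with a slip plane parallel to the surface (no pore pressure): FS = [c' + γz cos²β tanφ'] / [γz sinβ cosβ].
γz = 17.1·3.0 = 51.30 kN/m²
Numerator = 19.1 + 51.30·cos²29.9°·tan25.9° = 19.1 + 51.30·0.7515·0.4856 = 37.820 kPa
Denominator = 51.30·sin29.9°·cos29.9° = 51.30·0.4985·0.8669 = 22.169 kPa
FS = 37.820 / 22.169 = 1.706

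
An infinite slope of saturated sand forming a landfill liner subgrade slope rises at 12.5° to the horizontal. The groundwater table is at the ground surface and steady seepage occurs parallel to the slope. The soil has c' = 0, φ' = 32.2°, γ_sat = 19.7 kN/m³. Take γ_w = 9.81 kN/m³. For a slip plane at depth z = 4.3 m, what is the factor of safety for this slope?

FS = 1.43

With seepage parallel to the slope and the water table at the surface, the effective normal stress on the slip plane uses the buoyant unit weight γ' = γ_sat − γ_w while the driving shear stress uses γ_sat:
FS = [c' + γ' z cos²β tanφ'] / [γ_sat z sinβ cosβ]
(For c' = 0 this reduces to FS = (γ'/γ_sat)·tanφ'/tanβ.)
γ' = 19.7 − 9.81 = 9.89 kN/m³
Numerator = 0.0 + 9.89·4.3·cos²12.5°·tan32.2° = 0.0 + 9.89·4.3·0.9532·0.6297 = 25.526 kPa
Denominator = 19.7·4.3·sin12.5°·cos12.5° = 19.7·4.3·0.2164·0.9763 = 17.900 kPa
FS = 25.526 / 17.900 = 1.426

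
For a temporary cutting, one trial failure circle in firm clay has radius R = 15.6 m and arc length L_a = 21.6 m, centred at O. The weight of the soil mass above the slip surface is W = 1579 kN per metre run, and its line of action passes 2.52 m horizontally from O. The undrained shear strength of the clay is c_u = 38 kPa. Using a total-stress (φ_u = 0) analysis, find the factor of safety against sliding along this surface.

FS = 3.22

Taking moments about the centre O, the resisting moment is provided by the undrained shear strength acting along the arc:
M_R = c_u·L_a·R = 38·21.60·15.6 = 12804.5 kN·m/m
M_D = W·d = 1579·2.52 = 3979.1 kN·m/m
FS = M_R / M_D = 12804.5 / 3979.1 = 3.218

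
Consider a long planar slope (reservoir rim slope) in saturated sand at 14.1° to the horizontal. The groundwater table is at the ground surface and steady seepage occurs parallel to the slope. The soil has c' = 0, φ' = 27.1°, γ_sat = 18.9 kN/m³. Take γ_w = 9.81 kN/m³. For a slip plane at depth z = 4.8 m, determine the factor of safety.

FS = 0.98

With seepage parallel to the slope and the water table at the surface, the effective normal stress on the slip plane uses the buoyant unit weight γ' = γ_sat − γ_w while the driving shear stress uses γ_sat:
FS = [c' + γ' z cos²β tanφ'] / [γ_sat z sinβ cosβ]
(For c' = 0 this reduces to FS = (γ'/γ_sat)·tanφ'/tanβ.)
γ' = 18.9 − 9.81 = 9.09 kN/m³
Numerator = 0.0 + 9.09·4.8·cos²14.1°·tan27.1° = 0.0 + 9.09·4.8·0.9407·0.5117 = 21.003 kPa
Denominator = 18.9·4.8·sin14.1°·cos14.1° = 18.9·4.8·0.2436·0.9699 = 21.435 kPa
FS = 21.003 / 21.435 = 0.980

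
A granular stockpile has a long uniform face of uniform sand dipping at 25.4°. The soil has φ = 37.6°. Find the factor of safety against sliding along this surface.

FS = 1.62

For a dry cohesionless infinite slope the factor of safety is FS = tanφ / tanβ.
FS = tan37.6° / tan25.4° = 0.7701 / 0.4748 = 1.622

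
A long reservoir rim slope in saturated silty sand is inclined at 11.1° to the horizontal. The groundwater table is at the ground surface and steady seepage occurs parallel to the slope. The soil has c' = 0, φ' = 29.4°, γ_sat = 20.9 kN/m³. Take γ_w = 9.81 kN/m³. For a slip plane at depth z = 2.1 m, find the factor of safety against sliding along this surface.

With seepage parallel to the slope and the water table at the surface, the effective normal stress on the slip plane uses the buoyant unit weight γ' = γ_sat − γ_w while the driving shear stress uses γ_sat:
FS = [c' + γ' z cos²β tanφ'] / [γ_sat z sinβ cosβ]
(For c' = 0 this reduces to FS = (γ'/γ_sat)·tanφ'/tanβ.)
γ' = 20.9 − 9.81 = 11.09 kN/m³
Numerator = 0.0 + 11.09·2.1·cos²11.1°·tan29.4° = 0.0 + 11.09·2.1·0.9629·0.5635 = 12.636 kPa
Denominator = 20.9·2.1·sin11.1°·cos11.1° = 20.9·2.1·0.1925·0.9813 = 8.292 kPa
FS = 12.636 / 8.292 = 1.524

FS = 1.52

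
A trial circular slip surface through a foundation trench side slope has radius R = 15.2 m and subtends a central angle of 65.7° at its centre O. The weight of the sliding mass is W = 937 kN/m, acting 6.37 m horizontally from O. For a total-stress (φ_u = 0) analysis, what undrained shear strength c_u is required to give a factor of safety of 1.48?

FS = c_u·L_a·R / (W·d), so c_u = FS·W·d / (L_a·R).
Arc length L_a = R·θ = 15.2·(65.7°·π/180) = 15.2·1.1467 = 17.43 m
c_u = 1.48·937·6.37 / (17.43·15.2) = 8833.7 / 264.93 = 33.34 kPa

c_u = 33.3 kPa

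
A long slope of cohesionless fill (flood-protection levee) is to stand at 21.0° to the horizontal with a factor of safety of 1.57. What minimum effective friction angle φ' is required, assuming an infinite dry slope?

φ' = 31.1°

FS = tanφ'/tanβ ⇒ tanφ' = FS · tanβ = 1.57 · tan21.0° = 0.6027
φ' = arctan(0.6027) = 31.08°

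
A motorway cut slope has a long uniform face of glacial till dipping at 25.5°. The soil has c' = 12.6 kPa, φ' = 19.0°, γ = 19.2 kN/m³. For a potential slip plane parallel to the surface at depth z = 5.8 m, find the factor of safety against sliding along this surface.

FS = 1.01

For an infinite slope with a slip plane parallel to the surface (no pore pressure): FS = [c' + γz cos²β tanφ'] / [γz sinβ cosβ].
γz = 19.2·5.8 = 111.36 kN/m²
Numerator = 12.6 + 111.36·cos²25.5°·tan19.0° = 12.6 + 111.36·0.8147·0.3443 = 43.838 kPa
Denominator = 111.36·sin25.5°·cos25.5° = 111.36·0.4305·0.9026 = 43.271 kPa
FS = 43.838 / 43.271 = 1.013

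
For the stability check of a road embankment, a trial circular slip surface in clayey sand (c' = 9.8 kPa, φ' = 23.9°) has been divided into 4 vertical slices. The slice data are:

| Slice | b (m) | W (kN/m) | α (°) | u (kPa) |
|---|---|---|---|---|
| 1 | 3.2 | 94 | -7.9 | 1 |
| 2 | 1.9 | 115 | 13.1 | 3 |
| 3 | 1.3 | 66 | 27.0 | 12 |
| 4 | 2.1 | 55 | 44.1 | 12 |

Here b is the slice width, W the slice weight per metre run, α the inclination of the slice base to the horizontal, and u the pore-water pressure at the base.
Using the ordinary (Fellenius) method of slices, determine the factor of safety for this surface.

Ordinary method of slices: FS = Σ[c'·Δl_i + (W_i cosα_i − u_i·Δl_i)·tanφ'] / Σ W_i sinα_i, with Δl_i = b_i / cosα_i.
Slice 1: Δl = 3.2/cos(-7.9°) = 3.231 m; N'_1 = 94·cos(-7.9°) − 1·3.231 = 89.9; c'Δl = 31.66; W sinα = -12.9
Slice 2: Δl = 1.9/cos13.1° = 1.951 m; N'_2 = 115·cos13.1° − 3·1.951 = 106.2; c'Δl = 19.12; W sinα = 26.1
Slice 3: Δl = 1.3/cos27.0° = 1.459 m; N'_3 = 66·cos27.0° − 12·1.459 = 41.3; c'Δl = 14.30; W sinα = 30.0
Slice 4: Δl = 2.1/cos44.1° = 2.924 m; N'_4 = 55·cos44.1° − 12·2.924 = 4.4; c'Δl = 28.66; W sinα = 38.3
Σc'Δl = 93.7 kN/m; ΣN' = 241.7 kN/m; ΣW sinα = 81.4 kN/m
Resisting = 93.7 + 241.7·tan23.9° = 93.7 + 107.1 = 200.9 kN/m
FS = 200.9 / 81.4 = 2.468

FS = 2.47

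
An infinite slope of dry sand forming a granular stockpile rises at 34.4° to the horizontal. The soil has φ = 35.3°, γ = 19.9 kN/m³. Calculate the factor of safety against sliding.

For a dry cohesionless infinite slope the factor of safety is FS = tanφ / tanβ.
FS = tan35.3° / tan34.4° = 0.7080 / 0.6847 = 1.034

FS = 1.03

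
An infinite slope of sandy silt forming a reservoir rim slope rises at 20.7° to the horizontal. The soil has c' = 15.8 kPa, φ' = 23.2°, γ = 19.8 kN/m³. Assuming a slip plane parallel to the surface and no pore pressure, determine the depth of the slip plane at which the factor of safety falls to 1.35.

Setting FS = 1.35 in FS = [c' + γz cos²β tanφ'] / [γz sinβ cosβ] and solving for z:
z = c' / [γ cosβ (FS·sinβ − cosβ·tanφ')]
  = 15.8 / [19.8·cos20.7°·(1.35·sin20.7° − cos20.7°·tan23.2°)]
  = 15.8 / [19.8·0.9354·(1.35·0.3535 − 0.9354·0.4286)]
  = 15.8 / 1.4125 = 11.186 m

z = 11.19 m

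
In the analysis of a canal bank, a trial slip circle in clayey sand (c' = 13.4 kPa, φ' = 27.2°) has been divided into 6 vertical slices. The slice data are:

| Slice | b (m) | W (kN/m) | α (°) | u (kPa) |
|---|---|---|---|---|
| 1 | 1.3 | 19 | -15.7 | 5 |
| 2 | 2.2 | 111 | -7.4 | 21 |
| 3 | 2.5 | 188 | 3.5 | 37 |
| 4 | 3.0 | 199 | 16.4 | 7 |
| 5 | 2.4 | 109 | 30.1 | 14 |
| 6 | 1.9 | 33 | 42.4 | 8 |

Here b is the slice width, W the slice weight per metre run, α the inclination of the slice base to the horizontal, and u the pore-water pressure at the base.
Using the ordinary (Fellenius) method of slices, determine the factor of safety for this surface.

FS = 3.19

Ordinary method of slices: FS = Σ[c'·Δl_i + (W_i cosα_i − u_i·Δl_i)·tanφ'] / Σ W_i sinα_i, with Δl_i = b_i / cosα_i.
Slice 1: Δl = 1.3/cos(-15.7°) = 1.350 m; N'_1 = 19·cos(-15.7°) − 5·1.350 = 11.5; c'Δl = 18.10; W sinα = -5.1
Slice 2: Δl = 2.2/cos(-7.4°) = 2.218 m; N'_2 = 111·cos(-7.4°) − 21·2.218 = 63.5; c'Δl = 29.73; W sinα = -14.3
Slice 3: Δl = 2.5/cos3.5° = 2.505 m; N'_3 = 188·cos3.5° − 37·2.505 = 95.0; c'Δl = 33.56; W sinα = 11.5
Slice 4: Δl = 3.0/cos16.4° = 3.127 m; N'_4 = 199·cos16.4° − 7·3.127 = 169.0; c'Δl = 41.90; W sinα = 56.2
Slice 5: Δl = 2.4/cos30.1° = 2.774 m; N'_5 = 109·cos30.1° − 14·2.774 = 55.5; c'Δl = 37.17; W sinα = 54.7
Slice 6: Δl = 1.9/cos42.4° = 2.573 m; N'_6 = 33·cos42.4° − 8·2.573 = 3.8; c'Δl = 34.48; W sinα = 22.3
Σc'Δl = 194.9 kN/m; ΣN' = 398.3 kN/m; ΣW sinα = 125.1 kN/m
Resisting = 194.9 + 398.3·tan27.2° = 194.9 + 204.7 = 399.6 kN/m
FS = 399.6 / 125.1 = 3.193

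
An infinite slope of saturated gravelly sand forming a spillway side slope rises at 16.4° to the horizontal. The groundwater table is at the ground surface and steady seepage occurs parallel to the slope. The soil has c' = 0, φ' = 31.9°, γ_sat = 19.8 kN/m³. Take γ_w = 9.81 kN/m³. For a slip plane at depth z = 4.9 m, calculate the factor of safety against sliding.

FS = 1.07

With seepage parallel to the slope and the water table at the surface, the effective normal stress on the slip plane uses the buoyant unit weight γ' = γ_sat − γ_w while the driving shear stress uses γ_sat:
FS = [c' + γ' z cos²β tanφ'] / [γ_sat z sinβ cosβ]
(For c' = 0 this reduces to FS = (γ'/γ_sat)·tanφ'/tanβ.)
γ' = 19.8 − 9.81 = 9.99 kN/m³
Numerator = 0.0 + 9.99·4.9·cos²16.4°·tan31.9° = 0.0 + 9.99·4.9·0.9203·0.6224 = 28.040 kPa
Denominator = 19.8·4.9·sin16.4°·cos16.4° = 19.8·4.9·0.2823·0.9593 = 26.278 kPa
FS = 28.040 / 26.278 = 1.067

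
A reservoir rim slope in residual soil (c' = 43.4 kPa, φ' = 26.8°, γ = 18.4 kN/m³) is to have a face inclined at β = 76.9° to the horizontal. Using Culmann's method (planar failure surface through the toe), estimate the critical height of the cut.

H_c = 22.88 m

Culmann's analysis gives the critical failure plane at α_cr = (β + φ')/2 = (76.9 + 26.8)/2 = 51.9°, and the critical height
H_c = (4c'/γ) · sinβ cosφ' / [1 − cos(β − φ')]
    = (4·43.4/18.4) · sin76.9°·cos26.8° / [1 − cos(50.1°)]
    = 9.435 · 0.9740·0.8926 / [1 − 0.6414]
    = 9.435 · 0.8694 / 0.3586
    = 22.88 m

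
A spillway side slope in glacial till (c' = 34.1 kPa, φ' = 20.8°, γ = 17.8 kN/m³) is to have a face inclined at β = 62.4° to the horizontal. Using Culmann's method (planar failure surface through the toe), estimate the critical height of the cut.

H_c = 25.17 m

Culmann's analysis gives the critical failure plane at α_cr = (β + φ')/2 = (62.4 + 20.8)/2 = 41.6°, and the critical height
H_c = (4c'/γ) · sinβ cosφ' / [1 − cos(β − φ')]
    = (4·34.1/17.8) · sin62.4°·cos20.8° / [1 − cos(41.6°)]
    = 7.663 · 0.8862·0.9348 / [1 − 0.7478]
    = 7.663 · 0.8284 / 0.2522
    = 25.17 m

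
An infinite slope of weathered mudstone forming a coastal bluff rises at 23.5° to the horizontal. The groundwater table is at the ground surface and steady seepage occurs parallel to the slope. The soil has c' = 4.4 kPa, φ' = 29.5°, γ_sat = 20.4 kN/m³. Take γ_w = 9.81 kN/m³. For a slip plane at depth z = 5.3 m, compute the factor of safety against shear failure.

With seepage parallel to the slope and the water table at the surface, the effective normal stress on the slip plane uses the buoyant unit weight γ' = γ_sat − γ_w while the driving shear stress uses γ_sat:
FS = [c' + γ' z cos²β tanφ'] / [γ_sat z sinβ cosβ]
γ' = 20.4 − 9.81 = 10.59 kN/m³
Numerator = 4.4 + 10.59·5.3·cos²23.5°·tan29.5° = 4.4 + 10.59·5.3·0.8410·0.5658 = 31.106 kPa
Denominator = 20.4·5.3·sin23.5°·cos23.5° = 20.4·5.3·0.3987·0.9171 = 39.537 kPa
FS = 31.106 / 39.537 = 0.787

FS = 0.79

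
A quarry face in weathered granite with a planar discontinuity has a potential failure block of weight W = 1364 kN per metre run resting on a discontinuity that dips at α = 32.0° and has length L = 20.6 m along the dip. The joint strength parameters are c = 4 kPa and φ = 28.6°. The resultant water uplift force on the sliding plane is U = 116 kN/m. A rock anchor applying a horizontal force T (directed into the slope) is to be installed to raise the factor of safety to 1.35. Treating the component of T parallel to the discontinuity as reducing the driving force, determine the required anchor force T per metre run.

T = 227 kN/m

Resolving forces along and normal to the sliding plane, with the horizontal anchor force T adding T·sinα to the effective normal force and T·cosα acting up the plane against the driving force:
FS = [cL + (W cosα − U + T sinα) tanφ] / [W sinα − T cosα]
Without the anchor: N' = 1040.7 kN/m, driving T_d = 722.8 kN/m, resisting R = 4·20.6 + 1040.7·tan28.6° = 649.8 kN/m, FS = 0.90.
Setting FS = 1.35 and solving for T:
1.35·(722.8 − T cos32.0°) = 649.8 + T sin32.0°·tan28.6°
T·(sin32.0°·tan28.6° + 1.35·cos32.0°) = 1.35·722.8 − 649.8
T·(0.5299·0.5452 + 1.35·0.8480) = 975.8 − 649.8 = 326.0
T·1.4338 = 326.0
T = 227.3 kN/m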